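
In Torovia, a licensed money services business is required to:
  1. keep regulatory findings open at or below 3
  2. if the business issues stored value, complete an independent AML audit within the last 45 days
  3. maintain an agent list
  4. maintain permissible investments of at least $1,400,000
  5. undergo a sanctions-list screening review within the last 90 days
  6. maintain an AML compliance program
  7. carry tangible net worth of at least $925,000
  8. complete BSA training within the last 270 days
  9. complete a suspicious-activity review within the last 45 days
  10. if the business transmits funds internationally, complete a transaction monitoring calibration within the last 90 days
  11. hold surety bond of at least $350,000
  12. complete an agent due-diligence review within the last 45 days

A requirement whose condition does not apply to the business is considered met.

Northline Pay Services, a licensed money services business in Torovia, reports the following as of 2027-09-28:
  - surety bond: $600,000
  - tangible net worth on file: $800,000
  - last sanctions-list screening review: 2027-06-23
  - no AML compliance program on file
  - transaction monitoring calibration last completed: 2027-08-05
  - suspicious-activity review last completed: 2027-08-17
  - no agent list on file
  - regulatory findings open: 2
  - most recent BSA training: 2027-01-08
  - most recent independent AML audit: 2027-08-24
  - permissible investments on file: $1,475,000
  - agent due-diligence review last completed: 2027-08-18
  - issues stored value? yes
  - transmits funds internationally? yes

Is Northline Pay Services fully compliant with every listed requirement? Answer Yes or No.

1. regulatory findings open 2 ≤ 3 → met
2. condition 'issues stored value' holds; independent AML audit 35 days ago vs limit 45 → met
3. agent list absent → not met
4. permissible investments $1,475,000 ≥ $1,400,000 → met
5. sanctions-list screening review 97 days ago vs limit 90 → not met
6. AML compliance program absent → not met
7. tangible net worth $800,000 < $925,000 → not met
8. BSA training 263 days ago vs limit 270 → met
9. suspicious-activity review 42 days ago vs limit 45 → met
10. condition 'transmits funds internationally' holds; transaction monitoring calibration 54 days ago vs limit 90 → met
11. surety bond $600,000 ≥ $350,000 → met
12. agent due-diligence review 41 days ago vs limit 45 → met
Not met: 3, 5, 6, 7

No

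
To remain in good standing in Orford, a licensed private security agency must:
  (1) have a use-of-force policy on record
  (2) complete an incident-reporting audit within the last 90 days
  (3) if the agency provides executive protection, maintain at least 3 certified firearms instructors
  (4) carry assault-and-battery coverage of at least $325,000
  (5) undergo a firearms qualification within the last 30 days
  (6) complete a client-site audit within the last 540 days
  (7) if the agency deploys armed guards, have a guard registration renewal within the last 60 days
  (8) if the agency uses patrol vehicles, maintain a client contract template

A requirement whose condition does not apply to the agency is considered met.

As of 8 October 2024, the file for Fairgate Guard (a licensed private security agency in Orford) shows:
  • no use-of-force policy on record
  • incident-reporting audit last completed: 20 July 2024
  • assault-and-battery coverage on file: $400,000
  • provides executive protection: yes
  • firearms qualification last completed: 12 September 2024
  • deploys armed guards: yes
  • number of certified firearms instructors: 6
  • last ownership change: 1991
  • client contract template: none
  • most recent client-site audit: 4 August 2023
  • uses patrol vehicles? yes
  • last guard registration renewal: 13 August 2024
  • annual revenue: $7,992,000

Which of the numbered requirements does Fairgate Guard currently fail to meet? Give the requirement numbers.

1. use-of-force policy absent → not met
2. incident-reporting audit 80 days ago vs limit 90 → met
3. condition 'provides executive protection' holds; certified firearms instructors 6 ≥ 3 → met
4. assault-and-battery coverage $400,000 ≥ $325,000 → met
5. firearms qualification 26 days ago vs limit 30 → met
6. client-site audit 431 days ago vs limit 540 → met
7. condition 'deploys armed guards' holds; guard registration renewal 56 days ago vs limit 60 → met
8. condition 'uses patrol vehicles' holds; client contract template absent → not met
Not met: 1, 8

1, 8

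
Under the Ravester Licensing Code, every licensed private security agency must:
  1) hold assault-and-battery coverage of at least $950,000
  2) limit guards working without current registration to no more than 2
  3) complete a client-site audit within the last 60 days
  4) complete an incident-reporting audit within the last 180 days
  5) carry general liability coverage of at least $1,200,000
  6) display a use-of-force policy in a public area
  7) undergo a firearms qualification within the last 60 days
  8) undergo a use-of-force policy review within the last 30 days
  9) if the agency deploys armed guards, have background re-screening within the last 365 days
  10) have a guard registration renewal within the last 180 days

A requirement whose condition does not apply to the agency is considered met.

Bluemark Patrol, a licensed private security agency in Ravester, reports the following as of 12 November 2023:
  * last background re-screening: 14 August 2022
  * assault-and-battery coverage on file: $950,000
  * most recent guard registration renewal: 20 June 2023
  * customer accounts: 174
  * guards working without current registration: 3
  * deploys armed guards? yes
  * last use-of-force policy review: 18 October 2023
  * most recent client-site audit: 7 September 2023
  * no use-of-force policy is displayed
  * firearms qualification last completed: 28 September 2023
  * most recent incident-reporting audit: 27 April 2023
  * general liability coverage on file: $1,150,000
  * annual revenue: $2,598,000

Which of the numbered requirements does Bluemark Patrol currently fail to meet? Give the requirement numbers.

1. assault-and-battery coverage $950,000 ≥ $950,000 → met
2. guards working without current registration 3 > 2 → not met
3. client-site audit 66 days ago vs limit 60 → not met
4. incident-reporting audit 199 days ago vs limit 180 → not met
5. general liability coverage $1,150,000 < $1,200,000 → not met
6. use-of-force policy absent → not met
7. firearms qualification 45 days ago vs limit 60 → met
8. use-of-force policy review 25 days ago vs limit 30 → met
9. condition 'deploys armed guards' holds; background re-screening 455 days ago vs limit 365 → not met
10. guard registration renewal 145 days ago vs limit 180 → met
Not met: 2, 3, 4, 5, 6, 9

2, 3, 4, 5, 6, 9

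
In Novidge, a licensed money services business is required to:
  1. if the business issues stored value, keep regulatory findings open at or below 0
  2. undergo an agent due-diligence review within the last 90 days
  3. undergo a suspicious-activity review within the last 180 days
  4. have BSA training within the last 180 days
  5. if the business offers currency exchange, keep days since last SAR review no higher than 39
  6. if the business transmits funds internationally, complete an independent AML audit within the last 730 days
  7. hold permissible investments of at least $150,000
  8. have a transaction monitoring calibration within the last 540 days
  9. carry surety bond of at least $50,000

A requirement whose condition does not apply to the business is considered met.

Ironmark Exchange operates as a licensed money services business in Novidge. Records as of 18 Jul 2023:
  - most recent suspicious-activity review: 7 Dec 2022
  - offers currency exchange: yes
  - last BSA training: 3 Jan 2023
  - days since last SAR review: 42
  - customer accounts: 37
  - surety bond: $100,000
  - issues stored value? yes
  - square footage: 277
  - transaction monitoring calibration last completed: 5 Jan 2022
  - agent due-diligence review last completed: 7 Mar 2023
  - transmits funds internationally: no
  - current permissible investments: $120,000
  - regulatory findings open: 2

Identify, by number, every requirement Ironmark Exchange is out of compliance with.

1. condition 'issues stored value' holds; regulatory findings open 2 > 0 → not met
2. agent due-diligence review 133 days ago vs limit 90 → not met
3. suspicious-activity review 223 days ago vs limit 180 → not met
4. BSA training 196 days ago vs limit 180 → not met
5. condition 'offers currency exchange' holds; days since last SAR review 42 > 39 → not met
6. condition 'transmits funds internationally' does not hold → requirement n/a → met
7. permissible investments $120,000 < $150,000 → not met
8. transaction monitoring calibration 559 days ago vs limit 540 → not met
9. surety bond $100,000 ≥ $50,000 → met
Not met: 1, 2, 3, 4, 5, 7, 8

1, 2, 3, 4, 5, 7, 8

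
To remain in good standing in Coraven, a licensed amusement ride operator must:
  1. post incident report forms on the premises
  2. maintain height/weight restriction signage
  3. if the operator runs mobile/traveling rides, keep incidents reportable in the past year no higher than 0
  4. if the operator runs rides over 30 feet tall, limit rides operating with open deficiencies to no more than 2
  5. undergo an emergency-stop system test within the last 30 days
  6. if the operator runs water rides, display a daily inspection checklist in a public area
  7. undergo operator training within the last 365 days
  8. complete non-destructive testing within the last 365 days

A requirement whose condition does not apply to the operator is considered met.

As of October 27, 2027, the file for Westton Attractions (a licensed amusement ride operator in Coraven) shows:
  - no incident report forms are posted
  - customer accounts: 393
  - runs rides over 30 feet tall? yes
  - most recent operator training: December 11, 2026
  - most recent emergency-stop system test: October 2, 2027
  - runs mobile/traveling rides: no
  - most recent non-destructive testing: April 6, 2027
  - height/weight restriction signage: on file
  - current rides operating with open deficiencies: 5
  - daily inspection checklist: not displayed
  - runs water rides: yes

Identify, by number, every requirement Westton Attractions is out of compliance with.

1, 4, 6

1. incident report forms absent → not met
2. height/weight restriction signage present → met
3. condition 'runs mobile/traveling rides' does not hold → requirement n/a → met
4. condition 'runs rides over 30 feet tall' holds; rides operating with open deficiencies 5 > 2 → not met
5. emergency-stop system test 25 days ago vs limit 30 → met
6. condition 'runs water rides' holds; daily inspection checklist absent → not met
7. operator training 320 days ago vs limit 365 → met
8. non-destructive testing 204 days ago vs limit 365 → met
Not met: 1, 4, 6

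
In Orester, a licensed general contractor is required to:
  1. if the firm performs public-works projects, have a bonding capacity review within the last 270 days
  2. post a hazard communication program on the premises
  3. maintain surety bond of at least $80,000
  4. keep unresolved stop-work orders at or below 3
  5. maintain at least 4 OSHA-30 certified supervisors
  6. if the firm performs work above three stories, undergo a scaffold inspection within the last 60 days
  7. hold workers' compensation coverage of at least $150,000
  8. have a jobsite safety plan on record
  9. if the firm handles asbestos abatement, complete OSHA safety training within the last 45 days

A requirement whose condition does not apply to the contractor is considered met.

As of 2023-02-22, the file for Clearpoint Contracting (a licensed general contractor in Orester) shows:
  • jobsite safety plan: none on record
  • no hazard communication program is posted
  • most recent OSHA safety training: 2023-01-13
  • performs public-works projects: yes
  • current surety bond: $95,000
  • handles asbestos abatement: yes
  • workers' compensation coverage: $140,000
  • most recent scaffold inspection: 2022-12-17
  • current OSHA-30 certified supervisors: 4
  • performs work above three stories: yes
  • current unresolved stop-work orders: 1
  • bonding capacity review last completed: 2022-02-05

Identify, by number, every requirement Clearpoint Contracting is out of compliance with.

1. condition 'performs public-works projects' holds; bonding capacity review 382 days ago vs limit 270 → not met
2. hazard communication program absent → not met
3. surety bond $95,000 ≥ $80,000 → met
4. unresolved stop-work orders 1 ≤ 3 → met
5. OSHA-30 certified supervisors 4 ≥ 4 → met
6. condition 'performs work above three stories' holds; scaffold inspection 67 days ago vs limit 60 → not met
7. workers' compensation coverage $140,000 < $150,000 → not met
8. jobsite safety plan absent → not met
9. condition 'handles asbestos abatement' holds; OSHA safety training 40 days ago vs limit 45 → met
Not met: 1, 2, 6, 7, 8

1, 2, 6, 7, 8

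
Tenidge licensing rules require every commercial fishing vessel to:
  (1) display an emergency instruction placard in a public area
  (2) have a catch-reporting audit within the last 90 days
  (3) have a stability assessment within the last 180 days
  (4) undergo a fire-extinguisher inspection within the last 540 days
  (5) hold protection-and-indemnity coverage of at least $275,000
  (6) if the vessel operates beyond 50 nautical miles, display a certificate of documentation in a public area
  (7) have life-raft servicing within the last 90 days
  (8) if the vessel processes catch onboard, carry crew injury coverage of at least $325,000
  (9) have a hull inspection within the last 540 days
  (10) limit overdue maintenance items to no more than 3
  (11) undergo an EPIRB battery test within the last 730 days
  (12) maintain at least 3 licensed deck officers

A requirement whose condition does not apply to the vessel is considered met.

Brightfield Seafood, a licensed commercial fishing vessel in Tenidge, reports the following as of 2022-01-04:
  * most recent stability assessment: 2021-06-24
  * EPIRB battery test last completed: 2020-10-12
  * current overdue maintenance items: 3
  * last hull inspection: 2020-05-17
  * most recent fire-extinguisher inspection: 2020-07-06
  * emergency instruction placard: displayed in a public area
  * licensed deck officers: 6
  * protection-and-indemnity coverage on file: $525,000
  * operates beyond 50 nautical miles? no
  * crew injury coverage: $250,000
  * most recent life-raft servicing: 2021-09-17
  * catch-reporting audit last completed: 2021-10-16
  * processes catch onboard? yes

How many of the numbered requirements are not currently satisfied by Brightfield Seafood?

1. emergency instruction placard present → met
2. catch-reporting audit 80 days ago vs limit 90 → met
3. stability assessment 194 days ago vs limit 180 → not met
4. fire-extinguisher inspection 547 days ago vs limit 540 → not met
5. protection-and-indemnity coverage $525,000 ≥ $275,000 → met
6. condition 'operates beyond 50 nautical miles' does not hold → requirement n/a → met
7. life-raft servicing 109 days ago vs limit 90 → not met
8. condition 'processes catch onboard' holds; crew injury coverage $250,000 < $325,000 → not met
9. hull inspection 597 days ago vs limit 540 → not met
10. overdue maintenance items 3 ≤ 3 → met
11. EPIRB battery test 449 days ago vs limit 730 → met
12. licensed deck officers 6 ≥ 3 → met
Not met: 5 of 12

5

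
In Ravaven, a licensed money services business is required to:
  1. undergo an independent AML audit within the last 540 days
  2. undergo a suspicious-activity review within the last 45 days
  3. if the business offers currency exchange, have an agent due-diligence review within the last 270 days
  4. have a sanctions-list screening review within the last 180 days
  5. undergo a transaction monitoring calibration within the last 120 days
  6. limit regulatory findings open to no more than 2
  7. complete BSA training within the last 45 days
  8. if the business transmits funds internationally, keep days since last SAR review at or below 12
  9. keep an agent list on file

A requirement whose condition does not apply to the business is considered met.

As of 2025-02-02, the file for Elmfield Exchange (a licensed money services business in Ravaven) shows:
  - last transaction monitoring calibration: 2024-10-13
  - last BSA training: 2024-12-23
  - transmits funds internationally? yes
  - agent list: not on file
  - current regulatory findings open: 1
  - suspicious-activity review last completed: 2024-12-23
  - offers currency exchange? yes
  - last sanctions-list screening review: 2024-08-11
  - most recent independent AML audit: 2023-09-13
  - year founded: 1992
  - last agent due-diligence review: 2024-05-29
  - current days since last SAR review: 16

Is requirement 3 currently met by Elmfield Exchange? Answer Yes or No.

3. condition 'offers currency exchange' holds; agent due-diligence review 249 days ago vs limit 270 → met

Yes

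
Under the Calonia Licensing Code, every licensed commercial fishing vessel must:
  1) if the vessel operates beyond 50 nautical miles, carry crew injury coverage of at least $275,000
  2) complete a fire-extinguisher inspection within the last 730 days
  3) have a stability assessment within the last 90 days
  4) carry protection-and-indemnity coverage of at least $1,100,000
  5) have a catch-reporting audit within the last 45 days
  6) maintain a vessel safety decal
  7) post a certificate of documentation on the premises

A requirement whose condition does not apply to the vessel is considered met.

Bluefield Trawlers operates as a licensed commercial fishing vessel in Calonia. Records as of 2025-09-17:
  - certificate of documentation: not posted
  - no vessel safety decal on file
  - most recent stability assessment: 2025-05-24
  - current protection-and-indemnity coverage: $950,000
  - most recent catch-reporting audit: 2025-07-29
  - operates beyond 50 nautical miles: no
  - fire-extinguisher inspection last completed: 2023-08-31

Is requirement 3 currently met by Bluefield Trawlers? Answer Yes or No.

3. stability assessment 116 days ago vs limit 90 → not met

No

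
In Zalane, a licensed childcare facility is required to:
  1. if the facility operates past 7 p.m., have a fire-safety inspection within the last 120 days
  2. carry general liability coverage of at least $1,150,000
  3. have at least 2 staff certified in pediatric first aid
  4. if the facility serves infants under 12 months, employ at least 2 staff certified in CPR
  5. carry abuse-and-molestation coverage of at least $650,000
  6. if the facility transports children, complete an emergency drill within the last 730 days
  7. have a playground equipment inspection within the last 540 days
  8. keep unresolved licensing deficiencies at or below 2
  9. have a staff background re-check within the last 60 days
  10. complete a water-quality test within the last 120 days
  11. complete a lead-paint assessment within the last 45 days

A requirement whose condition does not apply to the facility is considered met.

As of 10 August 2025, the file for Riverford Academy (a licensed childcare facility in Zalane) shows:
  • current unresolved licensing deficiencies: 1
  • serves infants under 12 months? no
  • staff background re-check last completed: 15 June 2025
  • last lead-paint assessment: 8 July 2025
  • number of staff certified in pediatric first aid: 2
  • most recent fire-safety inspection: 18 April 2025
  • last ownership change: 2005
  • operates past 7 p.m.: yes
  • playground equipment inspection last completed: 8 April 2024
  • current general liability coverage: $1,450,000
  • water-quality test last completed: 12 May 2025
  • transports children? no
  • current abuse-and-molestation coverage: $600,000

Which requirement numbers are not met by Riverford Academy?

5

1. condition 'operates past 7 p.m.' holds; fire-safety inspection 114 days ago vs limit 120 → met
2. general liability coverage $1,450,000 ≥ $1,150,000 → met
3. staff certified in pediatric first aid 2 ≥ 2 → met
4. condition 'serves infants under 12 months' does not hold → requirement n/a → met
5. abuse-and-molestation coverage $600,000 < $650,000 → not met
6. condition 'transports children' does not hold → requirement n/a → met
7. playground equipment inspection 489 days ago vs limit 540 → met
8. unresolved licensing deficiencies 1 ≤ 2 → met
9. staff background re-check 56 days ago vs limit 60 → met
10. water-quality test 90 days ago vs limit 120 → met
11. lead-paint assessment 33 days ago vs limit 45 → met
Not met: 5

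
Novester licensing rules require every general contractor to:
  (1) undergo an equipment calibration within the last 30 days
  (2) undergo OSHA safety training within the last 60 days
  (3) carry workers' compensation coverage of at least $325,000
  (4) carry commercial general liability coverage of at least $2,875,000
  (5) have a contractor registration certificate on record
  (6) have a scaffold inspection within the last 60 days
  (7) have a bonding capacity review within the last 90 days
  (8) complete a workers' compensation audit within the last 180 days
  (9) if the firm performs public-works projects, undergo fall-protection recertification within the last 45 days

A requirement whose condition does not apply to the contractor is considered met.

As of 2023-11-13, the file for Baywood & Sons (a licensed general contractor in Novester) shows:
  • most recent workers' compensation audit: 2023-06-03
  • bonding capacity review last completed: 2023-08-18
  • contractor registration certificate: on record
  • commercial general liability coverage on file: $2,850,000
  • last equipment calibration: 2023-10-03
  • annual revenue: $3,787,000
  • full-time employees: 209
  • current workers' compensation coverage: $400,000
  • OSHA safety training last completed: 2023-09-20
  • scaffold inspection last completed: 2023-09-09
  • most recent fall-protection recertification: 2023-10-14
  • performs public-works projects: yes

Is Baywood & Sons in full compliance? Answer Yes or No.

1. equipment calibration 41 days ago vs limit 30 → not met
2. OSHA safety training 54 days ago vs limit 60 → met
3. workers' compensation coverage $400,000 ≥ $325,000 → met
4. commercial general liability coverage $2,850,000 < $2,875,000 → not met
5. contractor registration certificate present → met
6. scaffold inspection 65 days ago vs limit 60 → not met
7. bonding capacity review 87 days ago vs limit 90 → met
8. workers' compensation audit 163 days ago vs limit 180 → met
9. condition 'performs public-works projects' holds; fall-protection recertification 30 days ago vs limit 45 → met
Not met: 1, 4, 6

No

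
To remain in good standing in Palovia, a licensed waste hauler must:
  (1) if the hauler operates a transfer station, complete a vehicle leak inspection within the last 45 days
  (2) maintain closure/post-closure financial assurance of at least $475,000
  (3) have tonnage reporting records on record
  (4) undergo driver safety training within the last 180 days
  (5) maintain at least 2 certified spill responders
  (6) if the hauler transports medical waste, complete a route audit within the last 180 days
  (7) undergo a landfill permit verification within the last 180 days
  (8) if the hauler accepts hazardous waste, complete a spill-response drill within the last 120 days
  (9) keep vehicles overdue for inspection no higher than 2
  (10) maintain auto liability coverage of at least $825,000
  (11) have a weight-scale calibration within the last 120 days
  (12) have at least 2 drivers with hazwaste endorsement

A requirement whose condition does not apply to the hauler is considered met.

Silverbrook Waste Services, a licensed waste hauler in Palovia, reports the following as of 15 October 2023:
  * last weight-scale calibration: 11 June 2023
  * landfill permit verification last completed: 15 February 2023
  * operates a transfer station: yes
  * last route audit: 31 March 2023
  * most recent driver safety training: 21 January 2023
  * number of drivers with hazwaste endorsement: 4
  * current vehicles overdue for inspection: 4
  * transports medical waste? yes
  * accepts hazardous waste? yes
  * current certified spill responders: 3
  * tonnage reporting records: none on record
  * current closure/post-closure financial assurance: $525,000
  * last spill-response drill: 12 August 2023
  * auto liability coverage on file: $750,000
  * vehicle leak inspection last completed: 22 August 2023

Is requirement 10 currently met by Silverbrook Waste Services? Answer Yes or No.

10. auto liability coverage $750,000 < $825,000 → not met

No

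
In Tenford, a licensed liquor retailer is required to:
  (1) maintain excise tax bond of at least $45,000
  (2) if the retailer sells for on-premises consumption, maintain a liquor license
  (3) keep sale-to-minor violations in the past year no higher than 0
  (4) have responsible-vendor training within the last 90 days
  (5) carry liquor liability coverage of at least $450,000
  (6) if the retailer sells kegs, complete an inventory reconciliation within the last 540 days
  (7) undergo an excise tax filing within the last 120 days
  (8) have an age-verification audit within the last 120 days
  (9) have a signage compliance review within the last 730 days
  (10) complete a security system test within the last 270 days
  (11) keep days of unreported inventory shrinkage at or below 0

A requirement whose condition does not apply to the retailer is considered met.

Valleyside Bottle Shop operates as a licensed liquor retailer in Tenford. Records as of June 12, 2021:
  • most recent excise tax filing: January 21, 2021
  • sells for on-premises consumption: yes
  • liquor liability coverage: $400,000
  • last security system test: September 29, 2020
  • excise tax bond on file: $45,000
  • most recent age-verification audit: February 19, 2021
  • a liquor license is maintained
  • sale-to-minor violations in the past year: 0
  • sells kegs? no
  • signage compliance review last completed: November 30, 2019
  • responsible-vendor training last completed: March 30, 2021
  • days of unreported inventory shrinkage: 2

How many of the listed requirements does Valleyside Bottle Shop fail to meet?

1. excise tax bond $45,000 ≥ $45,000 → met
2. condition 'sells for on-premises consumption' holds; liquor license present → met
3. sale-to-minor violations in the past year 0 ≤ 0 → met
4. responsible-vendor training 74 days ago vs limit 90 → met
5. liquor liability coverage $400,000 < $450,000 → not met
6. condition 'sells kegs' does not hold → requirement n/a → met
7. excise tax filing 142 days ago vs limit 120 → not met
8. age-verification audit 113 days ago vs limit 120 → met
9. signage compliance review 560 days ago vs limit 730 → met
10. security system test 256 days ago vs limit 270 → met
11. days of unreported inventory shrinkage 2 > 0 → not met
Not met: 3 of 11

3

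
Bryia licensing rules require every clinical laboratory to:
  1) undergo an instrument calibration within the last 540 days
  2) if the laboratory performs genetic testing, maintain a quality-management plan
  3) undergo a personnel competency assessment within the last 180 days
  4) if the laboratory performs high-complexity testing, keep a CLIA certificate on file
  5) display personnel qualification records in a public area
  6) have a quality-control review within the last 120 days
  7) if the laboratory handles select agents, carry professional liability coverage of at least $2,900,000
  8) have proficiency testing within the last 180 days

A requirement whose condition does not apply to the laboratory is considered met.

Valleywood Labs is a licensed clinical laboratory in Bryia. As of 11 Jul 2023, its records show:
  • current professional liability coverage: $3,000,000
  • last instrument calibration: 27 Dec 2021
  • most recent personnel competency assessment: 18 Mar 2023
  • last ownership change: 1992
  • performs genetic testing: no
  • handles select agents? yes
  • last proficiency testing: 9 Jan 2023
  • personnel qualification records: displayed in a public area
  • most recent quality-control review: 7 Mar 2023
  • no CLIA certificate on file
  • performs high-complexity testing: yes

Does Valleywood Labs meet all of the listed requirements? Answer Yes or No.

No

1. instrument calibration 561 days ago vs limit 540 → not met
2. condition 'performs genetic testing' does not hold → requirement n/a → met
3. personnel competency assessment 115 days ago vs limit 180 → met
4. condition 'performs high-complexity testing' holds; CLIA certificate absent → not met
5. personnel qualification records present → met
6. quality-control review 126 days ago vs limit 120 → not met
7. condition 'handles select agents' holds; professional liability coverage $3,000,000 ≥ $2,900,000 → met
8. proficiency testing 183 days ago vs limit 180 → not met
Not met: 1, 4, 6, 8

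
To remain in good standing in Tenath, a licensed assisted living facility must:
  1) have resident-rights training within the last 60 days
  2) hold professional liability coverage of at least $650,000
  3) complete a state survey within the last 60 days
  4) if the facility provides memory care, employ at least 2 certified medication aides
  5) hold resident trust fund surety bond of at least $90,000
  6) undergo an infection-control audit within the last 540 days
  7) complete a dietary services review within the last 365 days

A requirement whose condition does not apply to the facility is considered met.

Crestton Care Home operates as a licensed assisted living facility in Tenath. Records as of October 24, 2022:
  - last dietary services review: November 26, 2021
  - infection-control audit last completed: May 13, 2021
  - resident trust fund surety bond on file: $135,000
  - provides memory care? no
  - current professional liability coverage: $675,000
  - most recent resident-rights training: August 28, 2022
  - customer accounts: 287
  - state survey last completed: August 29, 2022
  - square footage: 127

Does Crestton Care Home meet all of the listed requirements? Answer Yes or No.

Yes

1. resident-rights training 57 days ago vs limit 60 → met
2. professional liability coverage $675,000 ≥ $650,000 → met
3. state survey 56 days ago vs limit 60 → met
4. condition 'provides memory care' does not hold → requirement n/a → met
5. resident trust fund surety bond $135,000 ≥ $90,000 → met
6. infection-control audit 529 days ago vs limit 540 → met
7. dietary services review 332 days ago vs limit 365 → met
All met.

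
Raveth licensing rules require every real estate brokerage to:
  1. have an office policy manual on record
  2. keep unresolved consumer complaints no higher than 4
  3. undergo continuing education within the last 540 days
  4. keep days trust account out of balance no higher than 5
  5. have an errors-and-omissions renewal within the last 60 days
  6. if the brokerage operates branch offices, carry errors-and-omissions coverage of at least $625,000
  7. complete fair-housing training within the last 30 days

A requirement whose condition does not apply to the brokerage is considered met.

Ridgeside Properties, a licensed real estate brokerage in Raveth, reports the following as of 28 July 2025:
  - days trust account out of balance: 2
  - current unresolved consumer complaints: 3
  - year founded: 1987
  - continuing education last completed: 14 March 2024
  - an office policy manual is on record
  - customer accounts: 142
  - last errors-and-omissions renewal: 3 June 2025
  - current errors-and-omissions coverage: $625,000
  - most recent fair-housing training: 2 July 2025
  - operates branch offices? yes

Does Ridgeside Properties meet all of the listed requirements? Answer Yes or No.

Yes

1. office policy manual present → met
2. unresolved consumer complaints 3 ≤ 4 → met
3. continuing education 501 days ago vs limit 540 → met
4. days trust account out of balance 2 ≤ 5 → met
5. errors-and-omissions renewal 55 days ago vs limit 60 → met
6. condition 'operates branch offices' holds; errors-and-omissions coverage $625,000 ≥ $625,000 → met
7. fair-housing training 26 days ago vs limit 30 → met
All met.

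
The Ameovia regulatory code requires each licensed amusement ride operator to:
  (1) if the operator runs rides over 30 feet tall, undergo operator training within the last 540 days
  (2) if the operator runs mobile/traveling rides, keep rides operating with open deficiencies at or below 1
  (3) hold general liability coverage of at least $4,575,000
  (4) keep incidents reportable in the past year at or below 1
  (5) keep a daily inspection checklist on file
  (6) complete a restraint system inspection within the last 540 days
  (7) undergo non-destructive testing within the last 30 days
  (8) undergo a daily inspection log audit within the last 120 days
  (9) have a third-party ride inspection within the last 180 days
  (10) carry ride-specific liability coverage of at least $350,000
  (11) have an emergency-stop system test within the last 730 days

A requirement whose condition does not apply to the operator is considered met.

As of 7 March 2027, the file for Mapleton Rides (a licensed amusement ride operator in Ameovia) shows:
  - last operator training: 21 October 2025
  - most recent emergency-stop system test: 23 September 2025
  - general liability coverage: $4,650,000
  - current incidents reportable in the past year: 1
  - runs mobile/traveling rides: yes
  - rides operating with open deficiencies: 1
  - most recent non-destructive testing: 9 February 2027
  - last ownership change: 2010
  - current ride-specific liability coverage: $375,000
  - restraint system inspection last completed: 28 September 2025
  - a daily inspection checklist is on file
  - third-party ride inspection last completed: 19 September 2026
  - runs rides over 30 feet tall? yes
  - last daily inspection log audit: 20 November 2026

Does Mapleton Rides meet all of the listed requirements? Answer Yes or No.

1. condition 'runs rides over 30 feet tall' holds; operator training 502 days ago vs limit 540 → met
2. condition 'runs mobile/traveling rides' holds; rides operating with open deficiencies 1 ≤ 1 → met
3. general liability coverage $4,650,000 ≥ $4,575,000 → met
4. incidents reportable in the past year 1 ≤ 1 → met
5. daily inspection checklist present → met
6. restraint system inspection 525 days ago vs limit 540 → met
7. non-destructive testing 26 days ago vs limit 30 → met
8. daily inspection log audit 107 days ago vs limit 120 → met
9. third-party ride inspection 169 days ago vs limit 180 → met
10. ride-specific liability coverage $375,000 ≥ $350,000 → met
11. emergency-stop system test 530 days ago vs limit 730 → met
All met.

Yes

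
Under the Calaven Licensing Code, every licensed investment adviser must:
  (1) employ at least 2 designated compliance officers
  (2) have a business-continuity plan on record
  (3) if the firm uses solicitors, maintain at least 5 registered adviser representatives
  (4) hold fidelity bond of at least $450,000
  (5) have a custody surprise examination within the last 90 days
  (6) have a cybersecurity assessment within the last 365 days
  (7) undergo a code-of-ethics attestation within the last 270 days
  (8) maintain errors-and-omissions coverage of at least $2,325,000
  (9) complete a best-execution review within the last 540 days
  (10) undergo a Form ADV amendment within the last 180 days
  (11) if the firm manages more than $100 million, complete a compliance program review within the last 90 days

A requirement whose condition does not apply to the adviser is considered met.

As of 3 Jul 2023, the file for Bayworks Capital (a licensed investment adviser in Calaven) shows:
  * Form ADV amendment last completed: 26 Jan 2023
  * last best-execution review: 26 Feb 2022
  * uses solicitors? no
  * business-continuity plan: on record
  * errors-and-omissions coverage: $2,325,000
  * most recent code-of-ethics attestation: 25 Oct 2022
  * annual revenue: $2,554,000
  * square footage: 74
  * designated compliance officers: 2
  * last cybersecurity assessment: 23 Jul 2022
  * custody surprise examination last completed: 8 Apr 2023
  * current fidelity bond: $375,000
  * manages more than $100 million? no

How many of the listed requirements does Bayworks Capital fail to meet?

1. designated compliance officers 2 ≥ 2 → met
2. business-continuity plan present → met
3. condition 'uses solicitors' does not hold → requirement n/a → met
4. fidelity bond $375,000 < $450,000 → not met
5. custody surprise examination 86 days ago vs limit 90 → met
6. cybersecurity assessment 345 days ago vs limit 365 → met
7. code-of-ethics attestation 251 days ago vs limit 270 → met
8. errors-and-omissions coverage $2,325,000 ≥ $2,325,000 → met
9. best-execution review 492 days ago vs limit 540 → met
10. Form ADV amendment 158 days ago vs limit 180 → met
11. condition 'manages more than $100 million' does not hold → requirement n/a → met
Not met: 1 of 11

1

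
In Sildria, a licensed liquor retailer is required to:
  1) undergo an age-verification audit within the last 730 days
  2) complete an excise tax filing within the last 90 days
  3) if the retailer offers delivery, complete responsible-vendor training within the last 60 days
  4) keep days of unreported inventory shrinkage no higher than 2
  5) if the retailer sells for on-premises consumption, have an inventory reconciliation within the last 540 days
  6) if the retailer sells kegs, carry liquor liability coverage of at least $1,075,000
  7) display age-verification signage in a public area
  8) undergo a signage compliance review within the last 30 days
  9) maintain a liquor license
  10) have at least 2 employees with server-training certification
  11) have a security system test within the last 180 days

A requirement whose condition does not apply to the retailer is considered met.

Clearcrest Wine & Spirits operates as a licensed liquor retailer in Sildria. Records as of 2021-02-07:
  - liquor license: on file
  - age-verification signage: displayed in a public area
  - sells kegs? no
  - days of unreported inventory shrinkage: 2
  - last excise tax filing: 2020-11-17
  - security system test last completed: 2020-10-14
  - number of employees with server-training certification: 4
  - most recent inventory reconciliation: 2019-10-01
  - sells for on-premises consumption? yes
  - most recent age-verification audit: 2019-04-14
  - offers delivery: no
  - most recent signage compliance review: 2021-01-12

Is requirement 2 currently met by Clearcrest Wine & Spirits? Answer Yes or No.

2. excise tax filing 82 days ago vs limit 90 → met

Yes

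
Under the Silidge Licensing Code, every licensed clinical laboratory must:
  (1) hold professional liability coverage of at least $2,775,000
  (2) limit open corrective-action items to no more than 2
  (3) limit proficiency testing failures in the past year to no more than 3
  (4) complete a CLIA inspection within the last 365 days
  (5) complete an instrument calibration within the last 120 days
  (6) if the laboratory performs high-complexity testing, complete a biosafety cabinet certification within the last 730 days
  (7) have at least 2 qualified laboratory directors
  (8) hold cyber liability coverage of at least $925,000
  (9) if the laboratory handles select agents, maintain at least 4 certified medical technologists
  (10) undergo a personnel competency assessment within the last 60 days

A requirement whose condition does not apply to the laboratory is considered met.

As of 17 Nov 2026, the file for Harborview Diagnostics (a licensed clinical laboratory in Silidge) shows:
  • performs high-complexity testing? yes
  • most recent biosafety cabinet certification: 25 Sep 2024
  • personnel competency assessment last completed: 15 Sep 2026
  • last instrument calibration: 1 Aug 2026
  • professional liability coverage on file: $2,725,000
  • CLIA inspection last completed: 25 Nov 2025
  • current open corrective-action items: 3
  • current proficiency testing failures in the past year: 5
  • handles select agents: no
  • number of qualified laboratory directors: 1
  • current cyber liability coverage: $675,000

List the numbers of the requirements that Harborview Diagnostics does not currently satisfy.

1. professional liability coverage $2,725,000 < $2,775,000 → not met
2. open corrective-action items 3 > 2 → not met
3. proficiency testing failures in the past year 5 > 3 → not met
4. CLIA inspection 357 days ago vs limit 365 → met
5. instrument calibration 108 days ago vs limit 120 → met
6. condition 'performs high-complexity testing' holds; biosafety cabinet certification 783 days ago vs limit 730 → not met
7. qualified laboratory directors 1 < 2 → not met
8. cyber liability coverage $675,000 < $925,000 → not met
9. condition 'handles select agents' does not hold → requirement n/a → met
10. personnel competency assessment 63 days ago vs limit 60 → not met
Not met: 1, 2, 3, 6, 7, 8, 10

1, 2, 3, 6, 7, 8, 10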